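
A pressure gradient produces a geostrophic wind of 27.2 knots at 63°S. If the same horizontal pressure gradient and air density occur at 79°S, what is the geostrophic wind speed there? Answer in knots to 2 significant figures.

25 knots

With the same pressure gradient and density, V_g ∝ 1/f ∝ 1/sin φ.
V₂ = V₁ · sin φ₁ / sin φ₂ = 27.2 × sin 63° / sin 79°
V₂ = 27.2 × 0.8910/0.9816 = 25 knots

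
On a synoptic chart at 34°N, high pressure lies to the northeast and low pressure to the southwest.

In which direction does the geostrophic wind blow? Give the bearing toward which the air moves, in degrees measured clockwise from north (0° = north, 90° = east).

315°

The pressure-gradient force points toward the southwest (bearing 225°).
Geostrophic balance: in the Northern Hemisphere the Coriolis force deflects motion to the right, so the geostrophic wind blows 90° to the right of the pressure-gradient force (low pressure on the left).
Rotating 225° by 90° clockwise gives 315° — the wind blows toward the northwest.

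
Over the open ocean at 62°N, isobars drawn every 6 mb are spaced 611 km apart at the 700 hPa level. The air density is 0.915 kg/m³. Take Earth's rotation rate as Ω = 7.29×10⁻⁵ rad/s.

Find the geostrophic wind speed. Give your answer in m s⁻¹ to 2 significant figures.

Coriolis parameter at 62°N:
f = 2Ω sin φ = 2 × 7.29×10⁻⁵ × sin 62° = 1.29×10⁻⁴ s⁻¹
Pressure gradient: |∂P/∂n| = 600 Pa / 611000 m = 9.82×10⁻⁴ Pa/m
Geostrophic balance (pressure-gradient force = Coriolis force):
V_g = (1/(fρ)) |∂P/∂n| = 9.82×10⁻⁴ / (1.29×10⁻⁴ × 0.915) = 8.34 m/s

8.3 m s⁻¹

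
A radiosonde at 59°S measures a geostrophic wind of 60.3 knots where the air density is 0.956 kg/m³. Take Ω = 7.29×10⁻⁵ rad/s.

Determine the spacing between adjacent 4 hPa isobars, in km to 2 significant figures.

110 km

Coriolis parameter at 59°S:
f = 2Ω sin φ = 2 × 7.29×10⁻⁵ × sin 59° = 1.25×10⁻⁴ s⁻¹
Wind speed in SI: 60.3 knots = 31.0 m/s
Geostrophic balance rearranged: |∂P/∂n| = f ρ V_g
|∂P/∂n| = 1.25×10⁻⁴ × 0.956 × 31.0 = 3.71×10⁻³ Pa/m
Isobar spacing: Δn = ΔP/|∂P/∂n| = 400 Pa / 3.71×10⁻³ Pa/m = 107925 m ≈ 110 km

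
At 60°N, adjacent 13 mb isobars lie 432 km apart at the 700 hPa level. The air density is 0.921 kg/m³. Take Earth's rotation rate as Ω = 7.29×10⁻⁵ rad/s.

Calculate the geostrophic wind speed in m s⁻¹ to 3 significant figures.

Coriolis parameter at 60°N:
f = 2Ω sin φ = 2 × 7.29×10⁻⁵ × sin 60° = 1.26×10⁻⁴ s⁻¹
Pressure gradient: |∂P/∂n| = 1300 Pa / 432000 m = 3.01×10⁻³ Pa/m
Geostrophic balance (pressure-gradient force = Coriolis force):
V_g = (1/(fρ)) |∂P/∂n| = 3.01×10⁻³ / (1.26×10⁻⁴ × 0.921) = 25.9 m/s

25.9 m s⁻¹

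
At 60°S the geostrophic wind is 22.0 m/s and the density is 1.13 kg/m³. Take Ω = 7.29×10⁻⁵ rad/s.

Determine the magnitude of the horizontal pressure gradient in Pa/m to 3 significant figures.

3.14×10⁻³ Pa/m

Coriolis parameter at 60°S:
f = 2Ω sin φ = 2 × 7.29×10⁻⁵ × sin 60° = 1.26×10⁻⁴ s⁻¹
Geostrophic balance rearranged: |∂P/∂n| = f ρ V_g
|∂P/∂n| = 1.26×10⁻⁴ × 1.13 × 22.0 = 3.14×10⁻³ Pa/m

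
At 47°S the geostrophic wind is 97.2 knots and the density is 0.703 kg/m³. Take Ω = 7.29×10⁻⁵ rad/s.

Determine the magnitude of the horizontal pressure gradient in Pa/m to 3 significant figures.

3.75×10⁻³ Pa/m

Coriolis parameter at 47°S:
f = 2Ω sin φ = 2 × 7.29×10⁻⁵ × sin 47° = 1.07×10⁻⁴ s⁻¹
Wind speed in SI: 97.2 knots = 50.0 m/s
Geostrophic balance rearranged: |∂P/∂n| = f ρ V_g
|∂P/∂n| = 1.07×10⁻⁴ × 0.703 × 50.0 = 3.75×10⁻³ Pa/m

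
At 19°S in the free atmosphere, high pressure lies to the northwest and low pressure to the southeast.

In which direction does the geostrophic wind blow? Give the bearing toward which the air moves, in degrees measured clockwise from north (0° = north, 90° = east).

045°

The pressure-gradient force points toward the southeast (bearing 135°).
Geostrophic balance: in the Southern Hemisphere the Coriolis force deflects motion to the left, so the geostrophic wind blows 90° to the left of the pressure-gradient force (low pressure on the right).
Rotating 135° by 90° counterclockwise gives 045° — the wind blows toward the northeast.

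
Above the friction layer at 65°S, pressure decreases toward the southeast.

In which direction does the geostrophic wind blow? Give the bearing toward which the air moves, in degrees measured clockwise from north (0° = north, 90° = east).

045°

The pressure-gradient force points toward the southeast (bearing 135°).
Geostrophic balance: in the Southern Hemisphere the Coriolis force deflects motion to the left, so the geostrophic wind blows 90° to the left of the pressure-gradient force (low pressure on the right).
Rotating 135° by 90° counterclockwise gives 045° — the wind blows toward the northeast.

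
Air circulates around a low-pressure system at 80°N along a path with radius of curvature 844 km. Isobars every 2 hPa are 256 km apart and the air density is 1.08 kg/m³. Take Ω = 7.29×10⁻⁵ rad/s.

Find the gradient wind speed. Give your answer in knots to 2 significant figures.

Coriolis parameter at 80°N:
f = 2Ω sin φ = 2 × 7.29×10⁻⁵ × sin 80° = 1.44×10⁻⁴ s⁻¹
Pressure gradient: |∂P/∂n| = 200 Pa / 256000 m = 7.81×10⁻⁴ Pa/m
Geostrophic speed: V_g = |∂P/∂n|/(fρ) = 7.81×10⁻⁴/(1.44×10⁻⁴ × 1.08) = 5.04 m/s
Around a low, centrifugal force acts outward with Coriolis, so pressure-gradient force balances both:
(1/ρ)|∂P/∂n| = fV + V²/R  →  V² + fR·V − fR·V_g = 0
With fR = 1.44×10⁻⁴ × 844×10³ m = 121 m/s:
V = [−fR + √((fR)² + 4 fR V_g)]/2 = [−121 + √(121² + 4×121×5.04)]/2 = 4.84 m/s
Subgeostrophic (V < V_g = 5.04 m/s), as expected around a low.
Converting: 4.84 m/s × 1.944 = 9.4 knots

9.4 knots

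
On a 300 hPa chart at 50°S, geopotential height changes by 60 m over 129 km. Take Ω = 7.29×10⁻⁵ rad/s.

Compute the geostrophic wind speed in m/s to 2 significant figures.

41 m/s

Coriolis parameter at 50°S:
f = 2Ω sin φ = 2 × 7.29×10⁻⁵ × sin 50° = 1.12×10⁻⁴ s⁻¹
Height gradient: |∂Z/∂n| = 60 m / 129000 m = 4.65×10⁻⁴
On a pressure surface, geostrophic balance gives V_g = (g/f)|∂Z/∂n|:
V_g = 9.81 × 4.65×10⁻⁴ / 1.12×10⁻⁴ = 40.9 m/s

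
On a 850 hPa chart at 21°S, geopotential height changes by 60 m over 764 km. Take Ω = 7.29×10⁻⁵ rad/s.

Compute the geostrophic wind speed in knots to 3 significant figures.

Coriolis parameter at 21°S:
f = 2Ω sin φ = 2 × 7.29×10⁻⁵ × sin 21° = 5.23×10⁻⁵ s⁻¹
Height gradient: |∂Z/∂n| = 60 m / 764000 m = 7.85×10⁻⁵
On a pressure surface, geostrophic balance gives V_g = (g/f)|∂Z/∂n|:
V_g = 9.81 × 7.85×10⁻⁵ / 5.23×10⁻⁵ = 14.7 m/s
Converting: 14.7 m/s × 1.944 = 28.7 knots

28.7 knots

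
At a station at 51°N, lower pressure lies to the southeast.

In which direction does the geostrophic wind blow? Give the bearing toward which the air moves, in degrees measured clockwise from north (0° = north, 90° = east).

225°

The pressure-gradient force points toward the southeast (bearing 135°).
Geostrophic balance: in the Northern Hemisphere the Coriolis force deflects motion to the right, so the geostrophic wind blows 90° to the right of the pressure-gradient force (low pressure on the left).
Rotating 135° by 90° clockwise gives 225° — the wind blows toward the southwest.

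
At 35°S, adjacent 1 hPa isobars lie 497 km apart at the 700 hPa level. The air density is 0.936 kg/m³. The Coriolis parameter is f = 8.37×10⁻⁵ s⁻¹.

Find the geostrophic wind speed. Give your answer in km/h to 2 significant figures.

Pressure gradient: |∂P/∂n| = 100 Pa / 497000 m = 2.01×10⁻⁴ Pa/m
Geostrophic balance (pressure-gradient force = Coriolis force):
V_g = (1/(fρ)) |∂P/∂n| = 2.01×10⁻⁴ / (8.37×10⁻⁵ × 0.936) = 2.57 m/s
Converting: 2.57 m/s × 3.6 = 9.2 km/h

9.2 km/h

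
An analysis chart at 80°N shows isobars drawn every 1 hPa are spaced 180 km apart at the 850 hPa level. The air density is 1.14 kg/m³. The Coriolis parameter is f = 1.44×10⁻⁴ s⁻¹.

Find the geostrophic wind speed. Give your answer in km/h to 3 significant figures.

Pressure gradient: |∂P/∂n| = 100 Pa / 180000 m = 5.56×10⁻⁴ Pa/m
Geostrophic balance (pressure-gradient force = Coriolis force):
V_g = (1/(fρ)) |∂P/∂n| = 5.56×10⁻⁴ / (1.44×10⁻⁴ × 1.14) = 3.38 m/s
Converting: 3.38 m/s × 3.6 = 12.2 km/h

12.2 km/h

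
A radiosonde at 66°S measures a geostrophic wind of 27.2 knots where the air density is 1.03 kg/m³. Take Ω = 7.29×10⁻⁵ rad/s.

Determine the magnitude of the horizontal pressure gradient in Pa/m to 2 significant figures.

Coriolis parameter at 66°S:
f = 2Ω sin φ = 2 × 7.29×10⁻⁵ × sin 66° = 1.33×10⁻⁴ s⁻¹
Wind speed in SI: 27.2 knots = 14.0 m/s
Geostrophic balance rearranged: |∂P/∂n| = f ρ V_g
|∂P/∂n| = 1.33×10⁻⁴ × 1.03 × 14.0 = 1.92×10⁻³ Pa/m

1.9×10⁻³ Pa/m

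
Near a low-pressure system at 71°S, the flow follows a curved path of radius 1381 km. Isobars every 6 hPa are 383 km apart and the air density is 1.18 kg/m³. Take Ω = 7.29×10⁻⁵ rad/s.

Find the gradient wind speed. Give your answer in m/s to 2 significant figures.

9.2 m/s

Coriolis parameter at 71°S:
f = 2Ω sin φ = 2 × 7.29×10⁻⁵ × sin 71° = 1.38×10⁻⁴ s⁻¹
Pressure gradient: |∂P/∂n| = 600 Pa / 383000 m = 1.57×10⁻³ Pa/m
Geostrophic speed: V_g = |∂P/∂n|/(fρ) = 1.57×10⁻³/(1.38×10⁻⁴ × 1.18) = 9.63 m/s
Around a low, centrifugal force acts outward with Coriolis, so pressure-gradient force balances both:
(1/ρ)|∂P/∂n| = fV + V²/R  →  V² + fR·V − fR·V_g = 0
With fR = 1.38×10⁻⁴ × 1381×10³ m = 190 m/s:
V = [−fR + √((fR)² + 4 fR V_g)]/2 = [−190 + √(190² + 4×190×9.63)]/2 = 9.19 m/s
Subgeostrophic (V < V_g = 9.63 m/s), as expected around a low.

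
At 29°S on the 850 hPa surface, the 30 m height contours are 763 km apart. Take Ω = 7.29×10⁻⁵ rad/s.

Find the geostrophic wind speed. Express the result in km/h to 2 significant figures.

20 km/h

Coriolis parameter at 29°S:
f = 2Ω sin φ = 2 × 7.29×10⁻⁵ × sin 29° = 7.07×10⁻⁵ s⁻¹
Height gradient: |∂Z/∂n| = 30 m / 763000 m = 3.93×10⁻⁵
On a pressure surface, geostrophic balance gives V_g = (g/f)|∂Z/∂n|:
V_g = 9.81 × 3.93×10⁻⁵ / 7.07×10⁻⁵ = 5.46 m/s
Converting: 5.46 m/s × 3.6 = 20 km/h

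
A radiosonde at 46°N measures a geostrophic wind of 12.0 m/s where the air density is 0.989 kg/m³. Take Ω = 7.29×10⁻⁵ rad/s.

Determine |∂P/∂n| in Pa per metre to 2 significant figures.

Coriolis parameter at 46°N:
f = 2Ω sin φ = 2 × 7.29×10⁻⁵ × sin 46° = 1.05×10⁻⁴ s⁻¹
Geostrophic balance rearranged: |∂P/∂n| = f ρ V_g
|∂P/∂n| = 1.05×10⁻⁴ × 0.989 × 12.0 = 1.24×10⁻³ Pa/m

1.2×10⁻³ Pa/m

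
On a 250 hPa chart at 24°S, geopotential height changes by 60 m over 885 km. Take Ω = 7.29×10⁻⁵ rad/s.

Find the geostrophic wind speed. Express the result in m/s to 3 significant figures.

11.2 m/s

Coriolis parameter at 24°S:
f = 2Ω sin φ = 2 × 7.29×10⁻⁵ × sin 24° = 5.93×10⁻⁵ s⁻¹
Height gradient: |∂Z/∂n| = 60 m / 885000 m = 6.78×10⁻⁵
On a pressure surface, geostrophic balance gives V_g = (g/f)|∂Z/∂n|:
V_g = 9.81 × 6.78×10⁻⁵ / 5.93×10⁻⁵ = 11.2 m/s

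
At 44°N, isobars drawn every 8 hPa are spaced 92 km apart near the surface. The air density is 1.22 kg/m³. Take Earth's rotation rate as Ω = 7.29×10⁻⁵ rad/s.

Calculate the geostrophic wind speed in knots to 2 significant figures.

140 knots

Coriolis parameter at 44°N:
f = 2Ω sin φ = 2 × 7.29×10⁻⁵ × sin 44° = 1.01×10⁻⁴ s⁻¹
Pressure gradient: |∂P/∂n| = 800 Pa / 92000 m = 8.70×10⁻³ Pa/m
Geostrophic balance (pressure-gradient force = Coriolis force):
V_g = (1/(fρ)) |∂P/∂n| = 8.70×10⁻³ / (1.01×10⁻⁴ × 1.22) = 70.4 m/s
Converting: 70.4 m/s × 1.944 = 140 knots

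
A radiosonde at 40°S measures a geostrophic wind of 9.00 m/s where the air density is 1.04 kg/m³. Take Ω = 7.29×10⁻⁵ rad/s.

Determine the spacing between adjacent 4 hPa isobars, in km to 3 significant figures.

Coriolis parameter at 40°S:
f = 2Ω sin φ = 2 × 7.29×10⁻⁵ × sin 40° = 9.37×10⁻⁵ s⁻¹
Geostrophic balance rearranged: |∂P/∂n| = f ρ V_g
|∂P/∂n| = 9.37×10⁻⁵ × 1.04 × 9.00 = 8.77×10⁻⁴ Pa/m
Isobar spacing: Δn = ΔP/|∂P/∂n| = 400 Pa / 8.77×10⁻⁴ Pa/m = 455994 m ≈ 456 km

456 km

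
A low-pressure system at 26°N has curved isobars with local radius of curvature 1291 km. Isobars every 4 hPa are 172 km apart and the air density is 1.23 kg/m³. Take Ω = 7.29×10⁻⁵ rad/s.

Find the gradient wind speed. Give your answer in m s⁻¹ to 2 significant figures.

23 m s⁻¹

Coriolis parameter at 26°N:
f = 2Ω sin φ = 2 × 7.29×10⁻⁵ × sin 26° = 6.39×10⁻⁵ s⁻¹
Pressure gradient: |∂P/∂n| = 400 Pa / 172000 m = 2.33×10⁻³ Pa/m
Geostrophic speed: V_g = |∂P/∂n|/(fρ) = 2.33×10⁻³/(6.39×10⁻⁵ × 1.23) = 29.6 m/s
Around a low, centrifugal force acts outward with Coriolis, so pressure-gradient force balances both:
(1/ρ)|∂P/∂n| = fV + V²/R  →  V² + fR·V − fR·V_g = 0
With fR = 6.39×10⁻⁵ × 1291×10³ m = 82.5 m/s:
V = [−fR + √((fR)² + 4 fR V_g)]/2 = [−82.5 + √(82.5² + 4×82.5×29.6)]/2 = 23.1 m/s
Subgeostrophic (V < V_g = 29.6 m/s), as expected around a low.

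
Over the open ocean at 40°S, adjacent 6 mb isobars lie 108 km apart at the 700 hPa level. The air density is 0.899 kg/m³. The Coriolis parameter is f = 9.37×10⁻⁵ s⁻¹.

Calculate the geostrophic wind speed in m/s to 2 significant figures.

Pressure gradient: |∂P/∂n| = 600 Pa / 108000 m = 5.56×10⁻³ Pa/m
Geostrophic balance (pressure-gradient force = Coriolis force):
V_g = (1/(fρ)) |∂P/∂n| = 5.56×10⁻³ / (9.37×10⁻⁵ × 0.899) = 66.0 m/s

66 m/s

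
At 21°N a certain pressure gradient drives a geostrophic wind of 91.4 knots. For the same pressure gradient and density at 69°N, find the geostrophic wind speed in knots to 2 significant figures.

With the same pressure gradient and density, V_g ∝ 1/f ∝ 1/sin φ.
V₂ = V₁ · sin φ₁ / sin φ₂ = 91.4 × sin 21° / sin 69°
V₂ = 91.4 × 0.3584/0.9336 = 35 knots

35 knots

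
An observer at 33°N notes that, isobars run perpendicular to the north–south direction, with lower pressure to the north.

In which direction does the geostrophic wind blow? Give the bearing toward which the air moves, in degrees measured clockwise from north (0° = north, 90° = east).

The pressure-gradient force points toward the north (bearing 000°).
Geostrophic balance: in the Northern Hemisphere the Coriolis force deflects motion to the right, so the geostrophic wind blows 90° to the right of the pressure-gradient force (low pressure on the left).
Rotating 000° by 90° clockwise gives 090° — the wind blows toward the east.

090°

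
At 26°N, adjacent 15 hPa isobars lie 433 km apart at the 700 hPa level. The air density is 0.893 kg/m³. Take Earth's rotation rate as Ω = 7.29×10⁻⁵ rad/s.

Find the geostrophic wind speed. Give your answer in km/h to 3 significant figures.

Coriolis parameter at 26°N:
f = 2Ω sin φ = 2 × 7.29×10⁻⁵ × sin 26° = 6.39×10⁻⁵ s⁻¹
Pressure gradient: |∂P/∂n| = 1500 Pa / 433000 m = 3.46×10⁻³ Pa/m
Geostrophic balance (pressure-gradient force = Coriolis force):
V_g = (1/(fρ)) |∂P/∂n| = 3.46×10⁻³ / (6.39×10⁻⁵ × 0.893) = 60.7 m/s
Converting: 60.7 m/s × 3.6 = 219 km/h

219 km/h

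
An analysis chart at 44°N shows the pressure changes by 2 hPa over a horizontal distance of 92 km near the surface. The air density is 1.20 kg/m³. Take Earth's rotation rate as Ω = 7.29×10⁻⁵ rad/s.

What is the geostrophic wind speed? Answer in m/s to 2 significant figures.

Coriolis parameter at 44°N:
f = 2Ω sin φ = 2 × 7.29×10⁻⁵ × sin 44° = 1.01×10⁻⁴ s⁻¹
Pressure gradient: |∂P/∂n| = 200 Pa / 92000 m = 2.17×10⁻³ Pa/m
Geostrophic balance (pressure-gradient force = Coriolis force):
V_g = (1/(fρ)) |∂P/∂n| = 2.17×10⁻³ / (1.01×10⁻⁴ × 1.20) = 17.9 m/s

18 m/s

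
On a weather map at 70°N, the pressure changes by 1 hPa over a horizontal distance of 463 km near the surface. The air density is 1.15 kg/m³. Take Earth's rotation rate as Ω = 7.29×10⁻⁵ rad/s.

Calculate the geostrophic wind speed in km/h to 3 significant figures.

4.93 km/h

Coriolis parameter at 70°N:
f = 2Ω sin φ = 2 × 7.29×10⁻⁵ × sin 70° = 1.37×10⁻⁴ s⁻¹
Pressure gradient: |∂P/∂n| = 100 Pa / 463000 m = 2.16×10⁻⁴ Pa/m
Geostrophic balance (pressure-gradient force = Coriolis force):
V_g = (1/(fρ)) |∂P/∂n| = 2.16×10⁻⁴ / (1.37×10⁻⁴ × 1.15) = 1.37 m/s
Converting: 1.37 m/s × 3.6 = 4.93 km/h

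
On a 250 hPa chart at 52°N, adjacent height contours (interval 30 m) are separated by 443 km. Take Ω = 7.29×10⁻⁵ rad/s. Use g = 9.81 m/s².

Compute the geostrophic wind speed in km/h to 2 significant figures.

21 km/h

Coriolis parameter at 52°N:
f = 2Ω sin φ = 2 × 7.29×10⁻⁵ × sin 52° = 1.15×10⁻⁴ s⁻¹
Height gradient: |∂Z/∂n| = 30 m / 443000 m = 6.77×10⁻⁵
On a pressure surface, geostrophic balance gives V_g = (g/f)|∂Z/∂n|:
V_g = 9.81 × 6.77×10⁻⁵ / 1.15×10⁻⁴ = 5.78 m/s
Converting: 5.78 m/s × 3.6 = 21 km/h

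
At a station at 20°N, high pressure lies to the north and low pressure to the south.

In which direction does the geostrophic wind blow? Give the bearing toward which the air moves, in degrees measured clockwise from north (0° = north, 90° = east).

270°

The pressure-gradient force points toward the south (bearing 180°).
Geostrophic balance: in the Northern Hemisphere the Coriolis force deflects motion to the right, so the geostrophic wind blows 90° to the right of the pressure-gradient force (low pressure on the left).
Rotating 180° by 90° clockwise gives 270° — the wind blows toward the west.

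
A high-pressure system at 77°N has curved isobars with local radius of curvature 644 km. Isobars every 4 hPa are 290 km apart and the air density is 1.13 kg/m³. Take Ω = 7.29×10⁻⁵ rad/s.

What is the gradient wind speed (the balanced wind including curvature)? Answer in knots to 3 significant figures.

18.7 knots

Coriolis parameter at 77°N:
f = 2Ω sin φ = 2 × 7.29×10⁻⁵ × sin 77° = 1.42×10⁻⁴ s⁻¹
Pressure gradient: |∂P/∂n| = 400 Pa / 290000 m = 1.38×10⁻³ Pa/m
Geostrophic speed: V_g = |∂P/∂n|/(fρ) = 1.38×10⁻³/(1.42×10⁻⁴ × 1.13) = 8.59 m/s
Around a high, pressure-gradient force acts outward with centrifugal, so Coriolis balances both:
fV = (1/ρ)|∂P/∂n| + V²/R  →  V² − fR·V + fR·V_g = 0
With fR = 1.42×10⁻⁴ × 644×10³ m = 91.5 m/s:
V = [fR − √((fR)² − 4 fR V_g)]/2 = [91.5 − √(91.5² − 4×91.5×8.59)]/2 = 9.6 m/s
Supergeostrophic (V > V_g = 8.59 m/s), as expected around a high.
Converting: 9.6 m/s × 1.944 = 18.7 knots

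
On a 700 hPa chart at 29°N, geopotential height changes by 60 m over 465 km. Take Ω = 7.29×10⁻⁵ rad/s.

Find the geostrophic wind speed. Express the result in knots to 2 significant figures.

Coriolis parameter at 29°N:
f = 2Ω sin φ = 2 × 7.29×10⁻⁵ × sin 29° = 7.07×10⁻⁵ s⁻¹
Height gradient: |∂Z/∂n| = 60 m / 465000 m = 1.29×10⁻⁴
On a pressure surface, geostrophic balance gives V_g = (g/f)|∂Z/∂n|:
V_g = 9.81 × 1.29×10⁻⁴ / 7.07×10⁻⁵ = 17.9 m/s
Converting: 17.9 m/s × 1.944 = 35 knots

35 knots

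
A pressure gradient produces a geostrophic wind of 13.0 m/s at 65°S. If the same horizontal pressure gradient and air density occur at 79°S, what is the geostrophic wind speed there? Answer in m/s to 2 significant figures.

With the same pressure gradient and density, V_g ∝ 1/f ∝ 1/sin φ.
V₂ = V₁ · sin φ₁ / sin φ₂ = 13.0 × sin 65° / sin 79°
V₂ = 13.0 × 0.9063/0.9816 = 12 m/s

12 m/s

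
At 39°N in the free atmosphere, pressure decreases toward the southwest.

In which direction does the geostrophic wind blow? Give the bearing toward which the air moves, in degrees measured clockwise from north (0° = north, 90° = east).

315°

The pressure-gradient force points toward the southwest (bearing 225°).
Geostrophic balance: in the Northern Hemisphere the Coriolis force deflects motion to the right, so the geostrophic wind blows 90° to the right of the pressure-gradient force (low pressure on the left).
Rotating 225° by 90° clockwise gives 315° — the wind blows toward the northwest.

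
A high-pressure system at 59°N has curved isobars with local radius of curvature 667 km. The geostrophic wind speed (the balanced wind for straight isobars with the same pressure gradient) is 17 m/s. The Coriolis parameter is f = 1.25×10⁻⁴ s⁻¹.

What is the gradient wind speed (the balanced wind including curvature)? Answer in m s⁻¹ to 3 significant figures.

23.8 m s⁻¹

Around a high, pressure-gradient force acts outward with centrifugal, so Coriolis balances both:
fV = (1/ρ)|∂P/∂n| + V²/R  →  V² − fR·V + fR·V_g = 0
With fR = 1.25×10⁻⁴ × 667×10³ m = 83.4 m/s:
V = [fR − √((fR)² − 4 fR V_g)]/2 = [83.4 − √(83.4² − 4×83.4×17)]/2 = 23.8 m/s
Supergeostrophic (V > V_g = 17 m/s), as expected around a high.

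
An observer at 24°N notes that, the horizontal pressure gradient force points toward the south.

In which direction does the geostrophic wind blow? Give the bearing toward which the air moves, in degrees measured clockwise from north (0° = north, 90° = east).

The pressure-gradient force points toward the south (bearing 180°).
Geostrophic balance: in the Northern Hemisphere the Coriolis force deflects motion to the right, so the geostrophic wind blows 90° to the right of the pressure-gradient force (low pressure on the left).
Rotating 180° by 90° clockwise gives 270° — the wind blows toward the west.

270°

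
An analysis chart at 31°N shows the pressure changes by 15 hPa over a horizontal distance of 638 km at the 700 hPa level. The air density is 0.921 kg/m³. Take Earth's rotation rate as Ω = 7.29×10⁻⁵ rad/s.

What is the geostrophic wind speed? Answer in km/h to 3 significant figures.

122 km/h

Coriolis parameter at 31°N:
f = 2Ω sin φ = 2 × 7.29×10⁻⁵ × sin 31° = 7.51×10⁻⁵ s⁻¹
Pressure gradient: |∂P/∂n| = 1500 Pa / 638000 m = 2.35×10⁻³ Pa/m
Geostrophic balance (pressure-gradient force = Coriolis force):
V_g = (1/(fρ)) |∂P/∂n| = 2.35×10⁻³ / (7.51×10⁻⁵ × 0.921) = 34.0 m/s
Converting: 34.0 m/s × 3.6 = 122 km/h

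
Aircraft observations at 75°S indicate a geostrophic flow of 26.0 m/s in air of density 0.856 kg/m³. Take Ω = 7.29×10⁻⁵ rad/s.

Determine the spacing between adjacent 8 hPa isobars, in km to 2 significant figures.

260 km

Coriolis parameter at 75°S:
f = 2Ω sin φ = 2 × 7.29×10⁻⁵ × sin 75° = 1.41×10⁻⁴ s⁻¹
Geostrophic balance rearranged: |∂P/∂n| = f ρ V_g
|∂P/∂n| = 1.41×10⁻⁴ × 0.856 × 26.0 = 3.13×10⁻³ Pa/m
Isobar spacing: Δn = ΔP/|∂P/∂n| = 800 Pa / 3.13×10⁻³ Pa/m = 255236 m ≈ 260 km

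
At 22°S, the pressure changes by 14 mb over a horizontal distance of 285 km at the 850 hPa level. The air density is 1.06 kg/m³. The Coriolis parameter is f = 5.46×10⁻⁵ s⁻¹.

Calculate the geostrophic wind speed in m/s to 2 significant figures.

Pressure gradient: |∂P/∂n| = 1400 Pa / 285000 m = 4.91×10⁻³ Pa/m
Geostrophic balance (pressure-gradient force = Coriolis force):
V_g = (1/(fρ)) |∂P/∂n| = 4.91×10⁻³ / (5.46×10⁻⁵ × 1.06) = 84.9 m/s

85 m/s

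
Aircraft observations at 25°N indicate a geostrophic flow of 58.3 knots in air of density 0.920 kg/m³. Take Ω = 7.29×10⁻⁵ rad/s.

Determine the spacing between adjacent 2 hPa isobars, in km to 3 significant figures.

Coriolis parameter at 25°N:
f = 2Ω sin φ = 2 × 7.29×10⁻⁵ × sin 25° = 6.16×10⁻⁵ s⁻¹
Wind speed in SI: 58.3 knots = 30.0 m/s
Geostrophic balance rearranged: |∂P/∂n| = f ρ V_g
|∂P/∂n| = 6.16×10⁻⁵ × 0.920 × 30.0 = 1.70×10⁻³ Pa/m
Isobar spacing: Δn = ΔP/|∂P/∂n| = 200 Pa / 1.70×10⁻³ Pa/m = 117633 m ≈ 118 km

118 km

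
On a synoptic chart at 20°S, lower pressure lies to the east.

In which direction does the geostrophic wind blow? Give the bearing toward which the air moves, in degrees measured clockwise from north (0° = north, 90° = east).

The pressure-gradient force points toward the east (bearing 090°).
Geostrophic balance: in the Southern Hemisphere the Coriolis force deflects motion to the left, so the geostrophic wind blows 90° to the left of the pressure-gradient force (low pressure on the right).
Rotating 090° by 90° counterclockwise gives 000° — the wind blows toward the north.

000°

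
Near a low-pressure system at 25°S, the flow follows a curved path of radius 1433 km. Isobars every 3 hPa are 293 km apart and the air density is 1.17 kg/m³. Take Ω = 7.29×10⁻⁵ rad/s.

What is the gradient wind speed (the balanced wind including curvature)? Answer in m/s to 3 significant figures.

12.4 m/s

Coriolis parameter at 25°S:
f = 2Ω sin φ = 2 × 7.29×10⁻⁵ × sin 25° = 6.16×10⁻⁵ s⁻¹
Pressure gradient: |∂P/∂n| = 300 Pa / 293000 m = 1.02×10⁻³ Pa/m
Geostrophic speed: V_g = |∂P/∂n|/(fρ) = 1.02×10⁻³/(6.16×10⁻⁵ × 1.17) = 14.2 m/s
Around a low, centrifugal force acts outward with Coriolis, so pressure-gradient force balances both:
(1/ρ)|∂P/∂n| = fV + V²/R  →  V² + fR·V − fR·V_g = 0
With fR = 6.16×10⁻⁵ × 1433×10³ m = 88.3 m/s:
V = [−fR + √((fR)² + 4 fR V_g)]/2 = [−88.3 + √(88.3² + 4×88.3×14.2)]/2 = 12.4 m/s
Subgeostrophic (V < V_g = 14.2 m/s), as expected around a low.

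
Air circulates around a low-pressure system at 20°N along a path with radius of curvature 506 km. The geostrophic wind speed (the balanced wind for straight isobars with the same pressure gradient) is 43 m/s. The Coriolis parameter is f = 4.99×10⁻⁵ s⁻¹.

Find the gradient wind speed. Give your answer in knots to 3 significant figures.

44.1 knots

Around a low, centrifugal force acts outward with Coriolis, so pressure-gradient force balances both:
(1/ρ)|∂P/∂n| = fV + V²/R  →  V² + fR·V − fR·V_g = 0
With fR = 4.99×10⁻⁵ × 506×10³ m = 25.2 m/s:
V = [−fR + √((fR)² + 4 fR V_g)]/2 = [−25.2 + √(25.2² + 4×25.2×43)]/2 = 22.7 m/s
Subgeostrophic (V < V_g = 43 m/s), as expected around a low.
Converting: 22.7 m/s × 1.944 = 44.1 knots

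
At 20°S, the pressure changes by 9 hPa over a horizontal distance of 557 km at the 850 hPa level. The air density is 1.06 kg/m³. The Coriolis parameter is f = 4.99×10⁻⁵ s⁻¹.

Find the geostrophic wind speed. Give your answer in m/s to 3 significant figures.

30.5 m/s

Pressure gradient: |∂P/∂n| = 900 Pa / 557000 m = 1.62×10⁻³ Pa/m
Geostrophic balance (pressure-gradient force = Coriolis force):
V_g = (1/(fρ)) |∂P/∂n| = 1.62×10⁻³ / (4.99×10⁻⁵ × 1.06) = 30.5 m/s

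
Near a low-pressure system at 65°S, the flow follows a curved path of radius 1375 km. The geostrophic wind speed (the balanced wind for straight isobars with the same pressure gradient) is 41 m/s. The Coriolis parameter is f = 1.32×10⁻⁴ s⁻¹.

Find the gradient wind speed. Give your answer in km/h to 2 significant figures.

120 km/h

Around a low, centrifugal force acts outward with Coriolis, so pressure-gradient force balances both:
(1/ρ)|∂P/∂n| = fV + V²/R  →  V² + fR·V − fR·V_g = 0
With fR = 1.32×10⁻⁴ × 1375×10³ m = 181 m/s:
V = [−fR + √((fR)² + 4 fR V_g)]/2 = [−181 + √(181² + 4×181×41)]/2 = 34.5 m/s
Subgeostrophic (V < V_g = 41 m/s), as expected around a low.
Converting: 34.5 m/s × 3.6 = 120 km/h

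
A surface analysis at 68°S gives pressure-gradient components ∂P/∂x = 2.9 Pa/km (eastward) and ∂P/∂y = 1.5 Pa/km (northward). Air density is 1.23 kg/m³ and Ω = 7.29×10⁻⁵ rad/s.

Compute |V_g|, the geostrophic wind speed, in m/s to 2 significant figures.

Coriolis parameter at 68°S:
f = 2Ω sin φ = 2 × 7.29×10⁻⁵ × sin 68° = 1.35×10⁻⁴ s⁻¹
In the Southern Hemisphere f is negative: f = −1.35×10⁻⁴ s⁻¹.
Component geostrophic relations (x east, y north):
u_g = −(1/(fρ)) ∂P/∂y,  v_g = (1/(fρ)) ∂P/∂x
u_g = −(1.5×10⁻³)/(−1.35×10⁻⁴ × 1.23) = 9.02 m/s;  v_g = (2.9×10⁻³)/(−1.35×10⁻⁴ × 1.23) = −17.4 m/s
|V_g| = √(u_g² + v_g²) = 19.6 m/s

20 m/s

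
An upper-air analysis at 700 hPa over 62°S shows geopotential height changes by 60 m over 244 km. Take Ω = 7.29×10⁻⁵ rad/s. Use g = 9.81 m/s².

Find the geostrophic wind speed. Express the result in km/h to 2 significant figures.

Coriolis parameter at 62°S:
f = 2Ω sin φ = 2 × 7.29×10⁻⁵ × sin 62° = 1.29×10⁻⁴ s⁻¹
Height gradient: |∂Z/∂n| = 60 m / 244000 m = 2.46×10⁻⁴
On a pressure surface, geostrophic balance gives V_g = (g/f)|∂Z/∂n|:
V_g = 9.81 × 2.46×10⁻⁴ / 1.29×10⁻⁴ = 18.7 m/s
Converting: 18.7 m/s × 3.6 = 67 km/h

67 km/h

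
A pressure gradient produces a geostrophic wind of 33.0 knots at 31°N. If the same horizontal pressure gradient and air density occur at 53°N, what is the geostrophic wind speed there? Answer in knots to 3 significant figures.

With the same pressure gradient and density, V_g ∝ 1/f ∝ 1/sin φ.
V₂ = V₁ · sin φ₁ / sin φ₂ = 33.0 × sin 31° / sin 53°
V₂ = 33.0 × 0.5150/0.7986 = 21.3 knots

21.3 knots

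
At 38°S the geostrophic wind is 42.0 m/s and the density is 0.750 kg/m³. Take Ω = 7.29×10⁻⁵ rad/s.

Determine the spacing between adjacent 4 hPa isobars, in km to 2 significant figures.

Coriolis parameter at 38°S:
f = 2Ω sin φ = 2 × 7.29×10⁻⁵ × sin 38° = 8.98×10⁻⁵ s⁻¹
Geostrophic balance rearranged: |∂P/∂n| = f ρ V_g
|∂P/∂n| = 8.98×10⁻⁵ × 0.750 × 42.0 = 2.83×10⁻³ Pa/m
Isobar spacing: Δn = ΔP/|∂P/∂n| = 400 Pa / 2.83×10⁻³ Pa/m = 141465 m ≈ 140 km

140 km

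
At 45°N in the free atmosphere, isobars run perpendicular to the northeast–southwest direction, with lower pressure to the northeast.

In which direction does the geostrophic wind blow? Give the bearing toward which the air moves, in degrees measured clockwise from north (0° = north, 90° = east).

The pressure-gradient force points toward the northeast (bearing 045°).
Geostrophic balance: in the Northern Hemisphere the Coriolis force deflects motion to the right, so the geostrophic wind blows 90° to the right of the pressure-gradient force (low pressure on the left).
Rotating 045° by 90° clockwise gives 135° — the wind blows toward the southeast.

135°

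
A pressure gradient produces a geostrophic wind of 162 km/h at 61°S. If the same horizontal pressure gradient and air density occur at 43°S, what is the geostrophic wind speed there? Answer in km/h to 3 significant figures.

With the same pressure gradient and density, V_g ∝ 1/f ∝ 1/sin φ.
V₂ = V₁ · sin φ₁ / sin φ₂ = 162 × sin 61° / sin 43°
V₂ = 162 × 0.8746/0.6820 = 208 km/h

208 km/h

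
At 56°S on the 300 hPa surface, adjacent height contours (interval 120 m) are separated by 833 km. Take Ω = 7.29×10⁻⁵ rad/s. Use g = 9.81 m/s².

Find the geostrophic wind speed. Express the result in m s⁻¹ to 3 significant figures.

11.7 m s⁻¹

Coriolis parameter at 56°S:
f = 2Ω sin φ = 2 × 7.29×10⁻⁵ × sin 56° = 1.21×10⁻⁴ s⁻¹
Height gradient: |∂Z/∂n| = 120 m / 833000 m = 1.44×10⁻⁴
On a pressure surface, geostrophic balance gives V_g = (g/f)|∂Z/∂n|:
V_g = 9.81 × 1.44×10⁻⁴ / 1.21×10⁻⁴ = 11.7 m/s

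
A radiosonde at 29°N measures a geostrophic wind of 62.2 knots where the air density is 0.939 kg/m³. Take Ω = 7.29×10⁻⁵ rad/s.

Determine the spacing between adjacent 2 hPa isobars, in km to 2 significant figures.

Coriolis parameter at 29°N:
f = 2Ω sin φ = 2 × 7.29×10⁻⁵ × sin 29° = 7.07×10⁻⁵ s⁻¹
Wind speed in SI: 62.2 knots = 32.0 m/s
Geostrophic balance rearranged: |∂P/∂n| = f ρ V_g
|∂P/∂n| = 7.07×10⁻⁵ × 0.939 × 32.0 = 2.12×10⁻³ Pa/m
Isobar spacing: Δn = ΔP/|∂P/∂n| = 200 Pa / 2.12×10⁻³ Pa/m = 94169 m ≈ 94 km

94 km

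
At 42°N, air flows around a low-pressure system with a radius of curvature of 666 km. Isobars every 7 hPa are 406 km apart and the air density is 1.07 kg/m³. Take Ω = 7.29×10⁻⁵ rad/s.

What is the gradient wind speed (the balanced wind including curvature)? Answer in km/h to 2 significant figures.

49 km/h

Coriolis parameter at 42°N:
f = 2Ω sin φ = 2 × 7.29×10⁻⁵ × sin 42° = 9.76×10⁻⁵ s⁻¹
Pressure gradient: |∂P/∂n| = 700 Pa / 406000 m = 1.72×10⁻³ Pa/m
Geostrophic speed: V_g = |∂P/∂n|/(fρ) = 1.72×10⁻³/(9.76×10⁻⁵ × 1.07) = 16.5 m/s
Around a low, centrifugal force acts outward with Coriolis, so pressure-gradient force balances both:
(1/ρ)|∂P/∂n| = fV + V²/R  →  V² + fR·V − fR·V_g = 0
With fR = 9.76×10⁻⁵ × 666×10³ m = 65.0 m/s:
V = [−fR + √((fR)² + 4 fR V_g)]/2 = [−65.0 + √(65.0² + 4×65.0×16.5)]/2 = 13.6 m/s
Subgeostrophic (V < V_g = 16.5 m/s), as expected around a low.
Converting: 13.6 m/s × 3.6 = 49 km/h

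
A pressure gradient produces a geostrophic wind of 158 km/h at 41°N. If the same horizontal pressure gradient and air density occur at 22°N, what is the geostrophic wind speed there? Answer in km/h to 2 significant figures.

With the same pressure gradient and density, V_g ∝ 1/f ∝ 1/sin φ.
V₂ = V₁ · sin φ₁ / sin φ₂ = 158 × sin 41° / sin 22°
V₂ = 158 × 0.6561/0.3746 = 280 km/h

280 km/h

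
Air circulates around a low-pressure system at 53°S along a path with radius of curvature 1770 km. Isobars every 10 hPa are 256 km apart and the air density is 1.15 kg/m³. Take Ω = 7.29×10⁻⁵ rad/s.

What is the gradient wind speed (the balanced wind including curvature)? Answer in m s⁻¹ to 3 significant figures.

25.9 m s⁻¹

Coriolis parameter at 53°S:
f = 2Ω sin φ = 2 × 7.29×10⁻⁵ × sin 53° = 1.16×10⁻⁴ s⁻¹
Pressure gradient: |∂P/∂n| = 1000 Pa / 256000 m = 3.91×10⁻³ Pa/m
Geostrophic speed: V_g = |∂P/∂n|/(fρ) = 3.91×10⁻³/(1.16×10⁻⁴ × 1.15) = 29.2 m/s
Around a low, centrifugal force acts outward with Coriolis, so pressure-gradient force balances both:
(1/ρ)|∂P/∂n| = fV + V²/R  →  V² + fR·V − fR·V_g = 0
With fR = 1.16×10⁻⁴ × 1770×10³ m = 206 m/s:
V = [−fR + √((fR)² + 4 fR V_g)]/2 = [−206 + √(206² + 4×206×29.2)]/2 = 25.9 m/s
Subgeostrophic (V < V_g = 29.2 m/s), as expected around a low.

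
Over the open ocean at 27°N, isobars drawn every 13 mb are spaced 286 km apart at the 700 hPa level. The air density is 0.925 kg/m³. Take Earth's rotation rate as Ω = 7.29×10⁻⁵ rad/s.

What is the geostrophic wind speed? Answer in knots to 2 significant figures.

Coriolis parameter at 27°N:
f = 2Ω sin φ = 2 × 7.29×10⁻⁵ × sin 27° = 6.62×10⁻⁵ s⁻¹
Pressure gradient: |∂P/∂n| = 1300 Pa / 286000 m = 4.55×10⁻³ Pa/m
Geostrophic balance (pressure-gradient force = Coriolis force):
V_g = (1/(fρ)) |∂P/∂n| = 4.55×10⁻³ / (6.62×10⁻⁵ × 0.925) = 74.2 m/s
Converting: 74.2 m/s × 1.944 = 140 knots

140 knots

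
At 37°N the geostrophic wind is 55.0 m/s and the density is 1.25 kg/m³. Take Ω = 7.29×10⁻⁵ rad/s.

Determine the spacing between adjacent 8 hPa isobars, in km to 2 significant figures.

Coriolis parameter at 37°N:
f = 2Ω sin φ = 2 × 7.29×10⁻⁵ × sin 37° = 8.77×10⁻⁵ s⁻¹
Geostrophic balance rearranged: |∂P/∂n| = f ρ V_g
|∂P/∂n| = 8.77×10⁻⁵ × 1.25 × 55.0 = 6.03×10⁻³ Pa/m
Isobar spacing: Δn = ΔP/|∂P/∂n| = 800 Pa / 6.03×10⁻³ Pa/m = 132616 m ≈ 130 km

130 km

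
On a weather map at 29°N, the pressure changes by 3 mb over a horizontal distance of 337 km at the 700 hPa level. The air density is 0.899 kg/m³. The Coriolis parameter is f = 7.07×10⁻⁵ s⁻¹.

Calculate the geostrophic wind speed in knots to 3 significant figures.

27.2 knots

Pressure gradient: |∂P/∂n| = 300 Pa / 337000 m = 8.90×10⁻⁴ Pa/m
Geostrophic balance (pressure-gradient force = Coriolis force):
V_g = (1/(fρ)) |∂P/∂n| = 8.90×10⁻⁴ / (7.07×10⁻⁵ × 0.899) = 14.0 m/s
Converting: 14.0 m/s × 1.944 = 27.2 knots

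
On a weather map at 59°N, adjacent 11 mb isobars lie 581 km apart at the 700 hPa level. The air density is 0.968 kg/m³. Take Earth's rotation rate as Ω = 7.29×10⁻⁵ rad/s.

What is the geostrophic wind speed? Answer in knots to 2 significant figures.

Coriolis parameter at 59°N:
f = 2Ω sin φ = 2 × 7.29×10⁻⁵ × sin 59° = 1.25×10⁻⁴ s⁻¹
Pressure gradient: |∂P/∂n| = 1100 Pa / 581000 m = 1.89×10⁻³ Pa/m
Geostrophic balance (pressure-gradient force = Coriolis force):
V_g = (1/(fρ)) |∂P/∂n| = 1.89×10⁻³ / (1.25×10⁻⁴ × 0.968) = 15.7 m/s
Converting: 15.7 m/s × 1.944 = 30 knots

30 knots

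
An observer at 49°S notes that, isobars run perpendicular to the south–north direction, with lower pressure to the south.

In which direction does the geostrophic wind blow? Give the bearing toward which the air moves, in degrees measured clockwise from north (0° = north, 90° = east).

090°

The pressure-gradient force points toward the south (bearing 180°).
Geostrophic balance: in the Southern Hemisphere the Coriolis force deflects motion to the left, so the geostrophic wind blows 90° to the left of the pressure-gradient force (low pressure on the right).
Rotating 180° by 90° counterclockwise gives 090° — the wind blows toward the east.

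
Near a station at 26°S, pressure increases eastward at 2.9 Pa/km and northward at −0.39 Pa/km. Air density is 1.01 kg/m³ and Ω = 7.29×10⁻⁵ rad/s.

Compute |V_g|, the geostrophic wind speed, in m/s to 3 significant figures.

Coriolis parameter at 26°S:
f = 2Ω sin φ = 2 × 7.29×10⁻⁵ × sin 26° = 6.39×10⁻⁵ s⁻¹
In the Southern Hemisphere f is negative: f = −6.39×10⁻⁵ s⁻¹.
Component geostrophic relations (x east, y north):
u_g = −(1/(fρ)) ∂P/∂y,  v_g = (1/(fρ)) ∂P/∂x
u_g = −(−0.39×10⁻³)/(−6.39×10⁻⁵ × 1.01) = −6.04 m/s;  v_g = (2.9×10⁻³)/(−6.39×10⁻⁵ × 1.01) = −44.9 m/s
|V_g| = √(u_g² + v_g²) = 45.3 m/s

45.3 m/s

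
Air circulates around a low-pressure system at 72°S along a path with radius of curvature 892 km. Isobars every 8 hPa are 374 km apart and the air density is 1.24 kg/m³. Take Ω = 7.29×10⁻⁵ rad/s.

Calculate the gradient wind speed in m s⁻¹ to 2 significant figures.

Coriolis parameter at 72°S:
f = 2Ω sin φ = 2 × 7.29×10⁻⁵ × sin 72° = 1.39×10⁻⁴ s⁻¹
Pressure gradient: |∂P/∂n| = 800 Pa / 374000 m = 2.14×10⁻³ Pa/m
Geostrophic speed: V_g = |∂P/∂n|/(fρ) = 2.14×10⁻³/(1.39×10⁻⁴ × 1.24) = 12.4 m/s
Around a low, centrifugal force acts outward with Coriolis, so pressure-gradient force balances both:
(1/ρ)|∂P/∂n| = fV + V²/R  →  V² + fR·V − fR·V_g = 0
With fR = 1.39×10⁻⁴ × 892×10³ m = 124 m/s:
V = [−fR + √((fR)² + 4 fR V_g)]/2 = [−124 + √(124² + 4×124×12.4)]/2 = 11.4 m/s
Subgeostrophic (V < V_g = 12.4 m/s), as expected around a low.

11 m s⁻¹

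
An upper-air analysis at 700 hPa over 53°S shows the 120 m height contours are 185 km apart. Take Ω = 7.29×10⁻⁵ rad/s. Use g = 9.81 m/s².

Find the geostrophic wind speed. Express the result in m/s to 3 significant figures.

Coriolis parameter at 53°S:
f = 2Ω sin φ = 2 × 7.29×10⁻⁵ × sin 53° = 1.16×10⁻⁴ s⁻¹
Height gradient: |∂Z/∂n| = 120 m / 185000 m = 6.49×10⁻⁴
On a pressure surface, geostrophic balance gives V_g = (g/f)|∂Z/∂n|:
V_g = 9.81 × 6.49×10⁻⁴ / 1.16×10⁻⁴ = 54.6 m/s

54.6 m/s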